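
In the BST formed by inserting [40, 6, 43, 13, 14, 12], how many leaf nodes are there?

Tree built from: [40, 6, 43, 13, 14, 12]
Tree (level-order array): [40, 6, 43, None, 13, None, None, 12, 14]
Rule: A leaf has 0 children.
Per-node child counts:
  node 40: 2 child(ren)
  node 6: 1 child(ren)
  node 13: 2 child(ren)
  node 12: 0 child(ren)
  node 14: 0 child(ren)
  node 43: 0 child(ren)
Matching nodes: [12, 14, 43]
Count of leaf nodes: 3


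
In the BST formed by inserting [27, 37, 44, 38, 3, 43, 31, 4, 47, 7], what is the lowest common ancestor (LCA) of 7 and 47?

Tree insertion order: [27, 37, 44, 38, 3, 43, 31, 4, 47, 7]
Tree (level-order array): [27, 3, 37, None, 4, 31, 44, None, 7, None, None, 38, 47, None, None, None, 43]
In a BST, the LCA of p=7, q=47 is the first node v on the
root-to-leaf path with p <= v <= q (go left if both < v, right if both > v).
Walk from root:
  at 27: 7 <= 27 <= 47, this is the LCA
LCA = 27


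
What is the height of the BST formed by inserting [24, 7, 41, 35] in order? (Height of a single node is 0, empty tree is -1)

Insertion order: [24, 7, 41, 35]
Tree (level-order array): [24, 7, 41, None, None, 35]
Compute height bottom-up (empty subtree = -1):
  height(7) = 1 + max(-1, -1) = 0
  height(35) = 1 + max(-1, -1) = 0
  height(41) = 1 + max(0, -1) = 1
  height(24) = 1 + max(0, 1) = 2
Height = 2


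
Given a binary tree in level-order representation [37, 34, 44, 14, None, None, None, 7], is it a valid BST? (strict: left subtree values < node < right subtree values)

Level-order array: [37, 34, 44, 14, None, None, None, 7]
Validate using subtree bounds (lo, hi): at each node, require lo < value < hi,
then recurse left with hi=value and right with lo=value.
Preorder trace (stopping at first violation):
  at node 37 with bounds (-inf, +inf): OK
  at node 34 with bounds (-inf, 37): OK
  at node 14 with bounds (-inf, 34): OK
  at node 7 with bounds (-inf, 14): OK
  at node 44 with bounds (37, +inf): OK
No violation found at any node.
Result: Valid BST


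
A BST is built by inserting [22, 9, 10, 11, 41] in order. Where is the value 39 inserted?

Starting tree (level order): [22, 9, 41, None, 10, None, None, None, 11]
Insertion path: 22 -> 41
Result: insert 39 as left child of 41
Final tree (level order): [22, 9, 41, None, 10, 39, None, None, 11]


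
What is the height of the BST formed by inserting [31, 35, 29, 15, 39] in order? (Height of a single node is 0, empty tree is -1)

Insertion order: [31, 35, 29, 15, 39]
Tree (level-order array): [31, 29, 35, 15, None, None, 39]
Compute height bottom-up (empty subtree = -1):
  height(15) = 1 + max(-1, -1) = 0
  height(29) = 1 + max(0, -1) = 1
  height(39) = 1 + max(-1, -1) = 0
  height(35) = 1 + max(-1, 0) = 1
  height(31) = 1 + max(1, 1) = 2
Height = 2


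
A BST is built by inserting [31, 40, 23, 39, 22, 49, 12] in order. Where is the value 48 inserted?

Starting tree (level order): [31, 23, 40, 22, None, 39, 49, 12]
Insertion path: 31 -> 40 -> 49
Result: insert 48 as left child of 49
Final tree (level order): [31, 23, 40, 22, None, 39, 49, 12, None, None, None, 48]


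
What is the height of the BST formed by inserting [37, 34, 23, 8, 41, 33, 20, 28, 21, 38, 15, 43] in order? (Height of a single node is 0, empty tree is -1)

Insertion order: [37, 34, 23, 8, 41, 33, 20, 28, 21, 38, 15, 43]
Tree (level-order array): [37, 34, 41, 23, None, 38, 43, 8, 33, None, None, None, None, None, 20, 28, None, 15, 21]
Compute height bottom-up (empty subtree = -1):
  height(15) = 1 + max(-1, -1) = 0
  height(21) = 1 + max(-1, -1) = 0
  height(20) = 1 + max(0, 0) = 1
  height(8) = 1 + max(-1, 1) = 2
  height(28) = 1 + max(-1, -1) = 0
  height(33) = 1 + max(0, -1) = 1
  height(23) = 1 + max(2, 1) = 3
  height(34) = 1 + max(3, -1) = 4
  height(38) = 1 + max(-1, -1) = 0
  height(43) = 1 + max(-1, -1) = 0
  height(41) = 1 + max(0, 0) = 1
  height(37) = 1 + max(4, 1) = 5
Height = 5


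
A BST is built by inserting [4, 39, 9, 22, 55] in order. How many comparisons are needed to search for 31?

Search path for 31: 4 -> 39 -> 9 -> 22
Found: False
Comparisons: 4


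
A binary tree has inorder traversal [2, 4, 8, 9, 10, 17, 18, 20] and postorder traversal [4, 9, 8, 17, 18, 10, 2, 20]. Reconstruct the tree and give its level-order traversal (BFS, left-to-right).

Inorder:   [2, 4, 8, 9, 10, 17, 18, 20]
Postorder: [4, 9, 8, 17, 18, 10, 2, 20]
Algorithm: postorder visits root last, so walk postorder right-to-left;
each value is the root of the current inorder slice — split it at that
value, recurse on the right subtree first, then the left.
Recursive splits:
  root=20; inorder splits into left=[2, 4, 8, 9, 10, 17, 18], right=[]
  root=2; inorder splits into left=[], right=[4, 8, 9, 10, 17, 18]
  root=10; inorder splits into left=[4, 8, 9], right=[17, 18]
  root=18; inorder splits into left=[17], right=[]
  root=17; inorder splits into left=[], right=[]
  root=8; inorder splits into left=[4], right=[9]
  root=9; inorder splits into left=[], right=[]
  root=4; inorder splits into left=[], right=[]
Reconstructed level-order: [20, 2, 10, 8, 18, 4, 9, 17]


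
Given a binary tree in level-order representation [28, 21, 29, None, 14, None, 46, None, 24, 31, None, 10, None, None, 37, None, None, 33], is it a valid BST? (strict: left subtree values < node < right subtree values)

Level-order array: [28, 21, 29, None, 14, None, 46, None, 24, 31, None, 10, None, None, 37, None, None, 33]
Validate using subtree bounds (lo, hi): at each node, require lo < value < hi,
then recurse left with hi=value and right with lo=value.
Preorder trace (stopping at first violation):
  at node 28 with bounds (-inf, +inf): OK
  at node 21 with bounds (-inf, 28): OK
  at node 14 with bounds (21, 28): VIOLATION
Node 14 violates its bound: not (21 < 14 < 28).
Result: Not a valid BST


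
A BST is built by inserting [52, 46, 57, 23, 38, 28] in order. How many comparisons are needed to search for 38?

Search path for 38: 52 -> 46 -> 23 -> 38
Found: True
Comparisons: 4


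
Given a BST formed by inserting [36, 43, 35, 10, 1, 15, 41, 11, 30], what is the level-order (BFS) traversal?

Tree insertion order: [36, 43, 35, 10, 1, 15, 41, 11, 30]
Tree (level-order array): [36, 35, 43, 10, None, 41, None, 1, 15, None, None, None, None, 11, 30]
BFS from the root, enqueuing left then right child of each popped node:
  queue [36] -> pop 36, enqueue [35, 43], visited so far: [36]
  queue [35, 43] -> pop 35, enqueue [10], visited so far: [36, 35]
  queue [43, 10] -> pop 43, enqueue [41], visited so far: [36, 35, 43]
  queue [10, 41] -> pop 10, enqueue [1, 15], visited so far: [36, 35, 43, 10]
  queue [41, 1, 15] -> pop 41, enqueue [none], visited so far: [36, 35, 43, 10, 41]
  queue [1, 15] -> pop 1, enqueue [none], visited so far: [36, 35, 43, 10, 41, 1]
  queue [15] -> pop 15, enqueue [11, 30], visited so far: [36, 35, 43, 10, 41, 1, 15]
  queue [11, 30] -> pop 11, enqueue [none], visited so far: [36, 35, 43, 10, 41, 1, 15, 11]
  queue [30] -> pop 30, enqueue [none], visited so far: [36, 35, 43, 10, 41, 1, 15, 11, 30]
Result: [36, 35, 43, 10, 41, 1, 15, 11, 30]


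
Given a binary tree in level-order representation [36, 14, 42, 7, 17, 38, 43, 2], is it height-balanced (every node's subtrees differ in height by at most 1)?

Tree (level-order array): [36, 14, 42, 7, 17, 38, 43, 2]
Definition: a tree is height-balanced if, at every node, |h(left) - h(right)| <= 1 (empty subtree has height -1).
Bottom-up per-node check:
  node 2: h_left=-1, h_right=-1, diff=0 [OK], height=0
  node 7: h_left=0, h_right=-1, diff=1 [OK], height=1
  node 17: h_left=-1, h_right=-1, diff=0 [OK], height=0
  node 14: h_left=1, h_right=0, diff=1 [OK], height=2
  node 38: h_left=-1, h_right=-1, diff=0 [OK], height=0
  node 43: h_left=-1, h_right=-1, diff=0 [OK], height=0
  node 42: h_left=0, h_right=0, diff=0 [OK], height=1
  node 36: h_left=2, h_right=1, diff=1 [OK], height=3
All nodes satisfy the balance condition.
Result: Balanced


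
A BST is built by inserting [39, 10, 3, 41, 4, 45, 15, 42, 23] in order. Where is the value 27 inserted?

Starting tree (level order): [39, 10, 41, 3, 15, None, 45, None, 4, None, 23, 42]
Insertion path: 39 -> 10 -> 15 -> 23
Result: insert 27 as right child of 23
Final tree (level order): [39, 10, 41, 3, 15, None, 45, None, 4, None, 23, 42, None, None, None, None, 27]


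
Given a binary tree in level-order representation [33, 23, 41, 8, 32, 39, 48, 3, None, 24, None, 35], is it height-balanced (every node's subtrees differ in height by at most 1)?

Tree (level-order array): [33, 23, 41, 8, 32, 39, 48, 3, None, 24, None, 35]
Definition: a tree is height-balanced if, at every node, |h(left) - h(right)| <= 1 (empty subtree has height -1).
Bottom-up per-node check:
  node 3: h_left=-1, h_right=-1, diff=0 [OK], height=0
  node 8: h_left=0, h_right=-1, diff=1 [OK], height=1
  node 24: h_left=-1, h_right=-1, diff=0 [OK], height=0
  node 32: h_left=0, h_right=-1, diff=1 [OK], height=1
  node 23: h_left=1, h_right=1, diff=0 [OK], height=2
  node 35: h_left=-1, h_right=-1, diff=0 [OK], height=0
  node 39: h_left=0, h_right=-1, diff=1 [OK], height=1
  node 48: h_left=-1, h_right=-1, diff=0 [OK], height=0
  node 41: h_left=1, h_right=0, diff=1 [OK], height=2
  node 33: h_left=2, h_right=2, diff=0 [OK], height=3
All nodes satisfy the balance condition.
Result: Balanced


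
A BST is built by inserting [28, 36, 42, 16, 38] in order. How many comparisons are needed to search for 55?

Search path for 55: 28 -> 36 -> 42
Found: False
Comparisons: 3


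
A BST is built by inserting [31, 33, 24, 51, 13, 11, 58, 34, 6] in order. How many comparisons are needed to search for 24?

Search path for 24: 31 -> 24
Found: True
Comparisons: 2


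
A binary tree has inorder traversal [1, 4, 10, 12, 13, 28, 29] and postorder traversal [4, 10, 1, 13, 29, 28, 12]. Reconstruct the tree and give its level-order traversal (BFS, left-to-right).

Inorder:   [1, 4, 10, 12, 13, 28, 29]
Postorder: [4, 10, 1, 13, 29, 28, 12]
Algorithm: postorder visits root last, so walk postorder right-to-left;
each value is the root of the current inorder slice — split it at that
value, recurse on the right subtree first, then the left.
Recursive splits:
  root=12; inorder splits into left=[1, 4, 10], right=[13, 28, 29]
  root=28; inorder splits into left=[13], right=[29]
  root=29; inorder splits into left=[], right=[]
  root=13; inorder splits into left=[], right=[]
  root=1; inorder splits into left=[], right=[4, 10]
  root=10; inorder splits into left=[4], right=[]
  root=4; inorder splits into left=[], right=[]
Reconstructed level-order: [12, 1, 28, 10, 13, 29, 4]


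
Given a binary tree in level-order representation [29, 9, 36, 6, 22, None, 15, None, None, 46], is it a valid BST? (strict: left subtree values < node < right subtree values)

Level-order array: [29, 9, 36, 6, 22, None, 15, None, None, 46]
Validate using subtree bounds (lo, hi): at each node, require lo < value < hi,
then recurse left with hi=value and right with lo=value.
Preorder trace (stopping at first violation):
  at node 29 with bounds (-inf, +inf): OK
  at node 9 with bounds (-inf, 29): OK
  at node 6 with bounds (-inf, 9): OK
  at node 22 with bounds (9, 29): OK
  at node 46 with bounds (9, 22): VIOLATION
Node 46 violates its bound: not (9 < 46 < 22).
Result: Not a valid BST


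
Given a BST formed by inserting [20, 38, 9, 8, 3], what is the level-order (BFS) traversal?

Tree insertion order: [20, 38, 9, 8, 3]
Tree (level-order array): [20, 9, 38, 8, None, None, None, 3]
BFS from the root, enqueuing left then right child of each popped node:
  queue [20] -> pop 20, enqueue [9, 38], visited so far: [20]
  queue [9, 38] -> pop 9, enqueue [8], visited so far: [20, 9]
  queue [38, 8] -> pop 38, enqueue [none], visited so far: [20, 9, 38]
  queue [8] -> pop 8, enqueue [3], visited so far: [20, 9, 38, 8]
  queue [3] -> pop 3, enqueue [none], visited so far: [20, 9, 38, 8, 3]
Result: [20, 9, 38, 8, 3]


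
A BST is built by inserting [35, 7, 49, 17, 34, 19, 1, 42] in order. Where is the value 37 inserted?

Starting tree (level order): [35, 7, 49, 1, 17, 42, None, None, None, None, 34, None, None, 19]
Insertion path: 35 -> 49 -> 42
Result: insert 37 as left child of 42
Final tree (level order): [35, 7, 49, 1, 17, 42, None, None, None, None, 34, 37, None, 19]


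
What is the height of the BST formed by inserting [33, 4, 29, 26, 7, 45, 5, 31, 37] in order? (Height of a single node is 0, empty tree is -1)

Insertion order: [33, 4, 29, 26, 7, 45, 5, 31, 37]
Tree (level-order array): [33, 4, 45, None, 29, 37, None, 26, 31, None, None, 7, None, None, None, 5]
Compute height bottom-up (empty subtree = -1):
  height(5) = 1 + max(-1, -1) = 0
  height(7) = 1 + max(0, -1) = 1
  height(26) = 1 + max(1, -1) = 2
  height(31) = 1 + max(-1, -1) = 0
  height(29) = 1 + max(2, 0) = 3
  height(4) = 1 + max(-1, 3) = 4
  height(37) = 1 + max(-1, -1) = 0
  height(45) = 1 + max(0, -1) = 1
  height(33) = 1 + max(4, 1) = 5
Height = 5


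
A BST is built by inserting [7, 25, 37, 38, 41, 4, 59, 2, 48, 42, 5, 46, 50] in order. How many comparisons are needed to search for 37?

Search path for 37: 7 -> 25 -> 37
Found: True
Comparisons: 3


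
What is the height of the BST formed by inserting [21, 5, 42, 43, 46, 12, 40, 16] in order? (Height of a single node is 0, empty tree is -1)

Insertion order: [21, 5, 42, 43, 46, 12, 40, 16]
Tree (level-order array): [21, 5, 42, None, 12, 40, 43, None, 16, None, None, None, 46]
Compute height bottom-up (empty subtree = -1):
  height(16) = 1 + max(-1, -1) = 0
  height(12) = 1 + max(-1, 0) = 1
  height(5) = 1 + max(-1, 1) = 2
  height(40) = 1 + max(-1, -1) = 0
  height(46) = 1 + max(-1, -1) = 0
  height(43) = 1 + max(-1, 0) = 1
  height(42) = 1 + max(0, 1) = 2
  height(21) = 1 + max(2, 2) = 3
Height = 3


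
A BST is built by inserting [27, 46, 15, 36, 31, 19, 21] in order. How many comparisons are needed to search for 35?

Search path for 35: 27 -> 46 -> 36 -> 31
Found: False
Comparisons: 4


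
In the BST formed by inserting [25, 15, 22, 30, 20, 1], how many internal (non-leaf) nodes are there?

Tree built from: [25, 15, 22, 30, 20, 1]
Tree (level-order array): [25, 15, 30, 1, 22, None, None, None, None, 20]
Rule: An internal node has at least one child.
Per-node child counts:
  node 25: 2 child(ren)
  node 15: 2 child(ren)
  node 1: 0 child(ren)
  node 22: 1 child(ren)
  node 20: 0 child(ren)
  node 30: 0 child(ren)
Matching nodes: [25, 15, 22]
Count of internal (non-leaf) nodes: 3


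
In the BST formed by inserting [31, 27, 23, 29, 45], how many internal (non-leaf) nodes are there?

Tree built from: [31, 27, 23, 29, 45]
Tree (level-order array): [31, 27, 45, 23, 29]
Rule: An internal node has at least one child.
Per-node child counts:
  node 31: 2 child(ren)
  node 27: 2 child(ren)
  node 23: 0 child(ren)
  node 29: 0 child(ren)
  node 45: 0 child(ren)
Matching nodes: [31, 27]
Count of internal (non-leaf) nodes: 2


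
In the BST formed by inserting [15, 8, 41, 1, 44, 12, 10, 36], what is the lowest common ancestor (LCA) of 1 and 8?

Tree insertion order: [15, 8, 41, 1, 44, 12, 10, 36]
Tree (level-order array): [15, 8, 41, 1, 12, 36, 44, None, None, 10]
In a BST, the LCA of p=1, q=8 is the first node v on the
root-to-leaf path with p <= v <= q (go left if both < v, right if both > v).
Walk from root:
  at 15: both 1 and 8 < 15, go left
  at 8: 1 <= 8 <= 8, this is the LCA
LCA = 8


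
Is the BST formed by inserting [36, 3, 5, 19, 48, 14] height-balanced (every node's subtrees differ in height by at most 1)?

Tree (level-order array): [36, 3, 48, None, 5, None, None, None, 19, 14]
Definition: a tree is height-balanced if, at every node, |h(left) - h(right)| <= 1 (empty subtree has height -1).
Bottom-up per-node check:
  node 14: h_left=-1, h_right=-1, diff=0 [OK], height=0
  node 19: h_left=0, h_right=-1, diff=1 [OK], height=1
  node 5: h_left=-1, h_right=1, diff=2 [FAIL (|-1-1|=2 > 1)], height=2
  node 3: h_left=-1, h_right=2, diff=3 [FAIL (|-1-2|=3 > 1)], height=3
  node 48: h_left=-1, h_right=-1, diff=0 [OK], height=0
  node 36: h_left=3, h_right=0, diff=3 [FAIL (|3-0|=3 > 1)], height=4
Node 5 violates the condition: |-1 - 1| = 2 > 1.
Result: Not balanced


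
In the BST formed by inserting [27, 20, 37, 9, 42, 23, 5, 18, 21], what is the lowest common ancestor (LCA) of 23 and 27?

Tree insertion order: [27, 20, 37, 9, 42, 23, 5, 18, 21]
Tree (level-order array): [27, 20, 37, 9, 23, None, 42, 5, 18, 21]
In a BST, the LCA of p=23, q=27 is the first node v on the
root-to-leaf path with p <= v <= q (go left if both < v, right if both > v).
Walk from root:
  at 27: 23 <= 27 <= 27, this is the LCA
LCA = 27


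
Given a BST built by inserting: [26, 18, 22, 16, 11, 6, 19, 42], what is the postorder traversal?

Tree insertion order: [26, 18, 22, 16, 11, 6, 19, 42]
Tree (level-order array): [26, 18, 42, 16, 22, None, None, 11, None, 19, None, 6]
Postorder traversal: [6, 11, 16, 19, 22, 18, 42, 26]


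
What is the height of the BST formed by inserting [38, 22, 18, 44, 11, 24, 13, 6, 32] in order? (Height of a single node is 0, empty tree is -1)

Insertion order: [38, 22, 18, 44, 11, 24, 13, 6, 32]
Tree (level-order array): [38, 22, 44, 18, 24, None, None, 11, None, None, 32, 6, 13]
Compute height bottom-up (empty subtree = -1):
  height(6) = 1 + max(-1, -1) = 0
  height(13) = 1 + max(-1, -1) = 0
  height(11) = 1 + max(0, 0) = 1
  height(18) = 1 + max(1, -1) = 2
  height(32) = 1 + max(-1, -1) = 0
  height(24) = 1 + max(-1, 0) = 1
  height(22) = 1 + max(2, 1) = 3
  height(44) = 1 + max(-1, -1) = 0
  height(38) = 1 + max(3, 0) = 4
Height = 4


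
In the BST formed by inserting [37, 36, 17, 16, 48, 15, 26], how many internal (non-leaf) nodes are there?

Tree built from: [37, 36, 17, 16, 48, 15, 26]
Tree (level-order array): [37, 36, 48, 17, None, None, None, 16, 26, 15]
Rule: An internal node has at least one child.
Per-node child counts:
  node 37: 2 child(ren)
  node 36: 1 child(ren)
  node 17: 2 child(ren)
  node 16: 1 child(ren)
  node 15: 0 child(ren)
  node 26: 0 child(ren)
  node 48: 0 child(ren)
Matching nodes: [37, 36, 17, 16]
Count of internal (non-leaf) nodes: 4


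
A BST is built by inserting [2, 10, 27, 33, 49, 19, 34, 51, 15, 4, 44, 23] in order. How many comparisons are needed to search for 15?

Search path for 15: 2 -> 10 -> 27 -> 19 -> 15
Found: True
Comparisons: 5


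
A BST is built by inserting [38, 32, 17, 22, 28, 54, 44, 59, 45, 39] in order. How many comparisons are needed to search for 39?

Search path for 39: 38 -> 54 -> 44 -> 39
Found: True
Comparisons: 4


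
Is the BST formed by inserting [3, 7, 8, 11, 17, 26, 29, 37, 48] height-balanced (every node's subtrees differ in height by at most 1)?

Tree (level-order array): [3, None, 7, None, 8, None, 11, None, 17, None, 26, None, 29, None, 37, None, 48]
Definition: a tree is height-balanced if, at every node, |h(left) - h(right)| <= 1 (empty subtree has height -1).
Bottom-up per-node check:
  node 48: h_left=-1, h_right=-1, diff=0 [OK], height=0
  node 37: h_left=-1, h_right=0, diff=1 [OK], height=1
  node 29: h_left=-1, h_right=1, diff=2 [FAIL (|-1-1|=2 > 1)], height=2
  node 26: h_left=-1, h_right=2, diff=3 [FAIL (|-1-2|=3 > 1)], height=3
  node 17: h_left=-1, h_right=3, diff=4 [FAIL (|-1-3|=4 > 1)], height=4
  node 11: h_left=-1, h_right=4, diff=5 [FAIL (|-1-4|=5 > 1)], height=5
  node 8: h_left=-1, h_right=5, diff=6 [FAIL (|-1-5|=6 > 1)], height=6
  node 7: h_left=-1, h_right=6, diff=7 [FAIL (|-1-6|=7 > 1)], height=7
  node 3: h_left=-1, h_right=7, diff=8 [FAIL (|-1-7|=8 > 1)], height=8
Node 29 violates the condition: |-1 - 1| = 2 > 1.
Result: Not balanced


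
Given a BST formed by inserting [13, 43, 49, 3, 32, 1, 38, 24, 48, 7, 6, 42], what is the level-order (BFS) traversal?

Tree insertion order: [13, 43, 49, 3, 32, 1, 38, 24, 48, 7, 6, 42]
Tree (level-order array): [13, 3, 43, 1, 7, 32, 49, None, None, 6, None, 24, 38, 48, None, None, None, None, None, None, 42]
BFS from the root, enqueuing left then right child of each popped node:
  queue [13] -> pop 13, enqueue [3, 43], visited so far: [13]
  queue [3, 43] -> pop 3, enqueue [1, 7], visited so far: [13, 3]
  queue [43, 1, 7] -> pop 43, enqueue [32, 49], visited so far: [13, 3, 43]
  queue [1, 7, 32, 49] -> pop 1, enqueue [none], visited so far: [13, 3, 43, 1]
  queue [7, 32, 49] -> pop 7, enqueue [6], visited so far: [13, 3, 43, 1, 7]
  queue [32, 49, 6] -> pop 32, enqueue [24, 38], visited so far: [13, 3, 43, 1, 7, 32]
  queue [49, 6, 24, 38] -> pop 49, enqueue [48], visited so far: [13, 3, 43, 1, 7, 32, 49]
  queue [6, 24, 38, 48] -> pop 6, enqueue [none], visited so far: [13, 3, 43, 1, 7, 32, 49, 6]
  queue [24, 38, 48] -> pop 24, enqueue [none], visited so far: [13, 3, 43, 1, 7, 32, 49, 6, 24]
  queue [38, 48] -> pop 38, enqueue [42], visited so far: [13, 3, 43, 1, 7, 32, 49, 6, 24, 38]
  queue [48, 42] -> pop 48, enqueue [none], visited so far: [13, 3, 43, 1, 7, 32, 49, 6, 24, 38, 48]
  queue [42] -> pop 42, enqueue [none], visited so far: [13, 3, 43, 1, 7, 32, 49, 6, 24, 38, 48, 42]
Result: [13, 3, 43, 1, 7, 32, 49, 6, 24, 38, 48, 42]


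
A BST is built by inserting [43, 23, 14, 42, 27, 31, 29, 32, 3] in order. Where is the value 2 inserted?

Starting tree (level order): [43, 23, None, 14, 42, 3, None, 27, None, None, None, None, 31, 29, 32]
Insertion path: 43 -> 23 -> 14 -> 3
Result: insert 2 as left child of 3
Final tree (level order): [43, 23, None, 14, 42, 3, None, 27, None, 2, None, None, 31, None, None, 29, 32]


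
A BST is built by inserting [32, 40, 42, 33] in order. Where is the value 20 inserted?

Starting tree (level order): [32, None, 40, 33, 42]
Insertion path: 32
Result: insert 20 as left child of 32
Final tree (level order): [32, 20, 40, None, None, 33, 42]


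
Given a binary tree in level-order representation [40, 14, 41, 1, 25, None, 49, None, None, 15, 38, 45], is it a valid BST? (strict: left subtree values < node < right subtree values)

Level-order array: [40, 14, 41, 1, 25, None, 49, None, None, 15, 38, 45]
Validate using subtree bounds (lo, hi): at each node, require lo < value < hi,
then recurse left with hi=value and right with lo=value.
Preorder trace (stopping at first violation):
  at node 40 with bounds (-inf, +inf): OK
  at node 14 with bounds (-inf, 40): OK
  at node 1 with bounds (-inf, 14): OK
  at node 25 with bounds (14, 40): OK
  at node 15 with bounds (14, 25): OK
  at node 38 with bounds (25, 40): OK
  at node 41 with bounds (40, +inf): OK
  at node 49 with bounds (41, +inf): OK
  at node 45 with bounds (41, 49): OK
No violation found at any node.
Result: Valid BST


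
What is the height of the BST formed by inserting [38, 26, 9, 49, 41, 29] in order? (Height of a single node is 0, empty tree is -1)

Insertion order: [38, 26, 9, 49, 41, 29]
Tree (level-order array): [38, 26, 49, 9, 29, 41]
Compute height bottom-up (empty subtree = -1):
  height(9) = 1 + max(-1, -1) = 0
  height(29) = 1 + max(-1, -1) = 0
  height(26) = 1 + max(0, 0) = 1
  height(41) = 1 + max(-1, -1) = 0
  height(49) = 1 + max(0, -1) = 1
  height(38) = 1 + max(1, 1) = 2
Height = 2


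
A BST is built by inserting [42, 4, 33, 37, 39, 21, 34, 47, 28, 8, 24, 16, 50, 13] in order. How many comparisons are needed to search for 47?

Search path for 47: 42 -> 47
Found: True
Comparisons: 2


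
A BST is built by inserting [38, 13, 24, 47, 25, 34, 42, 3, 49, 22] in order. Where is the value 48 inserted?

Starting tree (level order): [38, 13, 47, 3, 24, 42, 49, None, None, 22, 25, None, None, None, None, None, None, None, 34]
Insertion path: 38 -> 47 -> 49
Result: insert 48 as left child of 49
Final tree (level order): [38, 13, 47, 3, 24, 42, 49, None, None, 22, 25, None, None, 48, None, None, None, None, 34]


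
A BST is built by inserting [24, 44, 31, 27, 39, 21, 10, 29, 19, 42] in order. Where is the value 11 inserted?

Starting tree (level order): [24, 21, 44, 10, None, 31, None, None, 19, 27, 39, None, None, None, 29, None, 42]
Insertion path: 24 -> 21 -> 10 -> 19
Result: insert 11 as left child of 19
Final tree (level order): [24, 21, 44, 10, None, 31, None, None, 19, 27, 39, 11, None, None, 29, None, 42]


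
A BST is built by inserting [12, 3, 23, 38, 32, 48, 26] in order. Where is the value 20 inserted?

Starting tree (level order): [12, 3, 23, None, None, None, 38, 32, 48, 26]
Insertion path: 12 -> 23
Result: insert 20 as left child of 23
Final tree (level order): [12, 3, 23, None, None, 20, 38, None, None, 32, 48, 26]


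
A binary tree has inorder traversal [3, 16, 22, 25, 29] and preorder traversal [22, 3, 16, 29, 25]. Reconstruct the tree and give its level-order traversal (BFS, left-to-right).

Inorder:  [3, 16, 22, 25, 29]
Preorder: [22, 3, 16, 29, 25]
Algorithm: preorder visits root first, so consume preorder in order;
for each root, split the current inorder slice at that value into
left-subtree inorder and right-subtree inorder, then recurse.
Recursive splits:
  root=22; inorder splits into left=[3, 16], right=[25, 29]
  root=3; inorder splits into left=[], right=[16]
  root=16; inorder splits into left=[], right=[]
  root=29; inorder splits into left=[25], right=[]
  root=25; inorder splits into left=[], right=[]
Reconstructed level-order: [22, 3, 29, 16, 25]


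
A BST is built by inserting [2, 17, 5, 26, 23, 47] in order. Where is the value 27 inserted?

Starting tree (level order): [2, None, 17, 5, 26, None, None, 23, 47]
Insertion path: 2 -> 17 -> 26 -> 47
Result: insert 27 as left child of 47
Final tree (level order): [2, None, 17, 5, 26, None, None, 23, 47, None, None, 27]


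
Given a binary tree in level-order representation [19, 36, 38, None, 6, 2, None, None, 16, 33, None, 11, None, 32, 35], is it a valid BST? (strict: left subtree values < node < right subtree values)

Level-order array: [19, 36, 38, None, 6, 2, None, None, 16, 33, None, 11, None, 32, 35]
Validate using subtree bounds (lo, hi): at each node, require lo < value < hi,
then recurse left with hi=value and right with lo=value.
Preorder trace (stopping at first violation):
  at node 19 with bounds (-inf, +inf): OK
  at node 36 with bounds (-inf, 19): VIOLATION
Node 36 violates its bound: not (-inf < 36 < 19).
Result: Not a valid BST


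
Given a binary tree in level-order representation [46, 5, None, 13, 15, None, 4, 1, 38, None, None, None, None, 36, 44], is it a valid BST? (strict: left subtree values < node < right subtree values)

Level-order array: [46, 5, None, 13, 15, None, 4, 1, 38, None, None, None, None, 36, 44]
Validate using subtree bounds (lo, hi): at each node, require lo < value < hi,
then recurse left with hi=value and right with lo=value.
Preorder trace (stopping at first violation):
  at node 46 with bounds (-inf, +inf): OK
  at node 5 with bounds (-inf, 46): OK
  at node 13 with bounds (-inf, 5): VIOLATION
Node 13 violates its bound: not (-inf < 13 < 5).
Result: Not a valid BST


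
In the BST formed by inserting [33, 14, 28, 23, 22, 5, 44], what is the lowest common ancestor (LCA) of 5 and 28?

Tree insertion order: [33, 14, 28, 23, 22, 5, 44]
Tree (level-order array): [33, 14, 44, 5, 28, None, None, None, None, 23, None, 22]
In a BST, the LCA of p=5, q=28 is the first node v on the
root-to-leaf path with p <= v <= q (go left if both < v, right if both > v).
Walk from root:
  at 33: both 5 and 28 < 33, go left
  at 14: 5 <= 14 <= 28, this is the LCA
LCA = 14


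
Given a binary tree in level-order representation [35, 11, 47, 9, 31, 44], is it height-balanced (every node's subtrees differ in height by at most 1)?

Tree (level-order array): [35, 11, 47, 9, 31, 44]
Definition: a tree is height-balanced if, at every node, |h(left) - h(right)| <= 1 (empty subtree has height -1).
Bottom-up per-node check:
  node 9: h_left=-1, h_right=-1, diff=0 [OK], height=0
  node 31: h_left=-1, h_right=-1, diff=0 [OK], height=0
  node 11: h_left=0, h_right=0, diff=0 [OK], height=1
  node 44: h_left=-1, h_right=-1, diff=0 [OK], height=0
  node 47: h_left=0, h_right=-1, diff=1 [OK], height=1
  node 35: h_left=1, h_right=1, diff=0 [OK], height=2
All nodes satisfy the balance condition.
Result: Balanced


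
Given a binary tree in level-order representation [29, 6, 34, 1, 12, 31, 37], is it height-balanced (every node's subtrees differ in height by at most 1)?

Tree (level-order array): [29, 6, 34, 1, 12, 31, 37]
Definition: a tree is height-balanced if, at every node, |h(left) - h(right)| <= 1 (empty subtree has height -1).
Bottom-up per-node check:
  node 1: h_left=-1, h_right=-1, diff=0 [OK], height=0
  node 12: h_left=-1, h_right=-1, diff=0 [OK], height=0
  node 6: h_left=0, h_right=0, diff=0 [OK], height=1
  node 31: h_left=-1, h_right=-1, diff=0 [OK], height=0
  node 37: h_left=-1, h_right=-1, diff=0 [OK], height=0
  node 34: h_left=0, h_right=0, diff=0 [OK], height=1
  node 29: h_left=1, h_right=1, diff=0 [OK], height=2
All nodes satisfy the balance condition.
Result: Balanced


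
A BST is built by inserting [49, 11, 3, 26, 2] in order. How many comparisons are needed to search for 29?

Search path for 29: 49 -> 11 -> 26
Found: False
Comparisons: 3


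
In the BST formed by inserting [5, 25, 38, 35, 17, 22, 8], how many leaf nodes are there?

Tree built from: [5, 25, 38, 35, 17, 22, 8]
Tree (level-order array): [5, None, 25, 17, 38, 8, 22, 35]
Rule: A leaf has 0 children.
Per-node child counts:
  node 5: 1 child(ren)
  node 25: 2 child(ren)
  node 17: 2 child(ren)
  node 8: 0 child(ren)
  node 22: 0 child(ren)
  node 38: 1 child(ren)
  node 35: 0 child(ren)
Matching nodes: [8, 22, 35]
Count of leaf nodes: 3


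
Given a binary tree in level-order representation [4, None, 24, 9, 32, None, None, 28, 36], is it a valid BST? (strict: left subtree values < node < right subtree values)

Level-order array: [4, None, 24, 9, 32, None, None, 28, 36]
Validate using subtree bounds (lo, hi): at each node, require lo < value < hi,
then recurse left with hi=value and right with lo=value.
Preorder trace (stopping at first violation):
  at node 4 with bounds (-inf, +inf): OK
  at node 24 with bounds (4, +inf): OK
  at node 9 with bounds (4, 24): OK
  at node 32 with bounds (24, +inf): OK
  at node 28 with bounds (24, 32): OK
  at node 36 with bounds (32, +inf): OK
No violation found at any node.
Result: Valid BST


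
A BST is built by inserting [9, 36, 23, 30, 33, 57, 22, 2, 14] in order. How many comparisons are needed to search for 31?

Search path for 31: 9 -> 36 -> 23 -> 30 -> 33
Found: False
Comparisons: 5


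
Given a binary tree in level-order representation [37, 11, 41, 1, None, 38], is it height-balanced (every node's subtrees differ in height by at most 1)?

Tree (level-order array): [37, 11, 41, 1, None, 38]
Definition: a tree is height-balanced if, at every node, |h(left) - h(right)| <= 1 (empty subtree has height -1).
Bottom-up per-node check:
  node 1: h_left=-1, h_right=-1, diff=0 [OK], height=0
  node 11: h_left=0, h_right=-1, diff=1 [OK], height=1
  node 38: h_left=-1, h_right=-1, diff=0 [OK], height=0
  node 41: h_left=0, h_right=-1, diff=1 [OK], height=1
  node 37: h_left=1, h_right=1, diff=0 [OK], height=2
All nodes satisfy the balance condition.
Result: Balanced


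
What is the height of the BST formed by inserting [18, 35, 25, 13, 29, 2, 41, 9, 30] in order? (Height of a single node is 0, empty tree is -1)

Insertion order: [18, 35, 25, 13, 29, 2, 41, 9, 30]
Tree (level-order array): [18, 13, 35, 2, None, 25, 41, None, 9, None, 29, None, None, None, None, None, 30]
Compute height bottom-up (empty subtree = -1):
  height(9) = 1 + max(-1, -1) = 0
  height(2) = 1 + max(-1, 0) = 1
  height(13) = 1 + max(1, -1) = 2
  height(30) = 1 + max(-1, -1) = 0
  height(29) = 1 + max(-1, 0) = 1
  height(25) = 1 + max(-1, 1) = 2
  height(41) = 1 + max(-1, -1) = 0
  height(35) = 1 + max(2, 0) = 3
  height(18) = 1 + max(2, 3) = 4
Height = 4


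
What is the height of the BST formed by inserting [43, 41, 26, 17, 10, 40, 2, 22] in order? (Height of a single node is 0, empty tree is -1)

Insertion order: [43, 41, 26, 17, 10, 40, 2, 22]
Tree (level-order array): [43, 41, None, 26, None, 17, 40, 10, 22, None, None, 2]
Compute height bottom-up (empty subtree = -1):
  height(2) = 1 + max(-1, -1) = 0
  height(10) = 1 + max(0, -1) = 1
  height(22) = 1 + max(-1, -1) = 0
  height(17) = 1 + max(1, 0) = 2
  height(40) = 1 + max(-1, -1) = 0
  height(26) = 1 + max(2, 0) = 3
  height(41) = 1 + max(3, -1) = 4
  height(43) = 1 + max(4, -1) = 5
Height = 5


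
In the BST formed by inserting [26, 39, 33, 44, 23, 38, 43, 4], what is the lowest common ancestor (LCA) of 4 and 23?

Tree insertion order: [26, 39, 33, 44, 23, 38, 43, 4]
Tree (level-order array): [26, 23, 39, 4, None, 33, 44, None, None, None, 38, 43]
In a BST, the LCA of p=4, q=23 is the first node v on the
root-to-leaf path with p <= v <= q (go left if both < v, right if both > v).
Walk from root:
  at 26: both 4 and 23 < 26, go left
  at 23: 4 <= 23 <= 23, this is the LCA
LCA = 23


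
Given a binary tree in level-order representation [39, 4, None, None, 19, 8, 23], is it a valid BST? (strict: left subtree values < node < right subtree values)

Level-order array: [39, 4, None, None, 19, 8, 23]
Validate using subtree bounds (lo, hi): at each node, require lo < value < hi,
then recurse left with hi=value and right with lo=value.
Preorder trace (stopping at first violation):
  at node 39 with bounds (-inf, +inf): OK
  at node 4 with bounds (-inf, 39): OK
  at node 19 with bounds (4, 39): OK
  at node 8 with bounds (4, 19): OK
  at node 23 with bounds (19, 39): OK
No violation found at any node.
Result: Valid BST


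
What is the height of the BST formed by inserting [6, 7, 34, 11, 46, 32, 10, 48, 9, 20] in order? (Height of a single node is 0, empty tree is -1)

Insertion order: [6, 7, 34, 11, 46, 32, 10, 48, 9, 20]
Tree (level-order array): [6, None, 7, None, 34, 11, 46, 10, 32, None, 48, 9, None, 20]
Compute height bottom-up (empty subtree = -1):
  height(9) = 1 + max(-1, -1) = 0
  height(10) = 1 + max(0, -1) = 1
  height(20) = 1 + max(-1, -1) = 0
  height(32) = 1 + max(0, -1) = 1
  height(11) = 1 + max(1, 1) = 2
  height(48) = 1 + max(-1, -1) = 0
  height(46) = 1 + max(-1, 0) = 1
  height(34) = 1 + max(2, 1) = 3
  height(7) = 1 + max(-1, 3) = 4
  height(6) = 1 + max(-1, 4) = 5
Height = 5


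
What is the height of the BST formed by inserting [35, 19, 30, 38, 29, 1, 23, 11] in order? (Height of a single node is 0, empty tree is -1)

Insertion order: [35, 19, 30, 38, 29, 1, 23, 11]
Tree (level-order array): [35, 19, 38, 1, 30, None, None, None, 11, 29, None, None, None, 23]
Compute height bottom-up (empty subtree = -1):
  height(11) = 1 + max(-1, -1) = 0
  height(1) = 1 + max(-1, 0) = 1
  height(23) = 1 + max(-1, -1) = 0
  height(29) = 1 + max(0, -1) = 1
  height(30) = 1 + max(1, -1) = 2
  height(19) = 1 + max(1, 2) = 3
  height(38) = 1 + max(-1, -1) = 0
  height(35) = 1 + max(3, 0) = 4
Height = 4


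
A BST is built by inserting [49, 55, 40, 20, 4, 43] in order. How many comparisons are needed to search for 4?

Search path for 4: 49 -> 40 -> 20 -> 4
Found: True
Comparisons: 4


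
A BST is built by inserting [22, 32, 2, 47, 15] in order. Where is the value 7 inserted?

Starting tree (level order): [22, 2, 32, None, 15, None, 47]
Insertion path: 22 -> 2 -> 15
Result: insert 7 as left child of 15
Final tree (level order): [22, 2, 32, None, 15, None, 47, 7]


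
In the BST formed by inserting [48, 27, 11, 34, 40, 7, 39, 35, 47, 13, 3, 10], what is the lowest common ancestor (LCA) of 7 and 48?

Tree insertion order: [48, 27, 11, 34, 40, 7, 39, 35, 47, 13, 3, 10]
Tree (level-order array): [48, 27, None, 11, 34, 7, 13, None, 40, 3, 10, None, None, 39, 47, None, None, None, None, 35]
In a BST, the LCA of p=7, q=48 is the first node v on the
root-to-leaf path with p <= v <= q (go left if both < v, right if both > v).
Walk from root:
  at 48: 7 <= 48 <= 48, this is the LCA
LCA = 48


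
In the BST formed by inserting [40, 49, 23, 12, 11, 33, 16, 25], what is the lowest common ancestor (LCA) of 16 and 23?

Tree insertion order: [40, 49, 23, 12, 11, 33, 16, 25]
Tree (level-order array): [40, 23, 49, 12, 33, None, None, 11, 16, 25]
In a BST, the LCA of p=16, q=23 is the first node v on the
root-to-leaf path with p <= v <= q (go left if both < v, right if both > v).
Walk from root:
  at 40: both 16 and 23 < 40, go left
  at 23: 16 <= 23 <= 23, this is the LCA
LCA = 23


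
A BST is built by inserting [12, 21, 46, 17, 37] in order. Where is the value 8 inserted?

Starting tree (level order): [12, None, 21, 17, 46, None, None, 37]
Insertion path: 12
Result: insert 8 as left child of 12
Final tree (level order): [12, 8, 21, None, None, 17, 46, None, None, 37]


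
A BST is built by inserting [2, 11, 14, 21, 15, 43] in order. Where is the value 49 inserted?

Starting tree (level order): [2, None, 11, None, 14, None, 21, 15, 43]
Insertion path: 2 -> 11 -> 14 -> 21 -> 43
Result: insert 49 as right child of 43
Final tree (level order): [2, None, 11, None, 14, None, 21, 15, 43, None, None, None, 49]


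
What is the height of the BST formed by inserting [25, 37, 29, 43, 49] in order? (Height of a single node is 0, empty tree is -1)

Insertion order: [25, 37, 29, 43, 49]
Tree (level-order array): [25, None, 37, 29, 43, None, None, None, 49]
Compute height bottom-up (empty subtree = -1):
  height(29) = 1 + max(-1, -1) = 0
  height(49) = 1 + max(-1, -1) = 0
  height(43) = 1 + max(-1, 0) = 1
  height(37) = 1 + max(0, 1) = 2
  height(25) = 1 + max(-1, 2) = 3
Height = 3


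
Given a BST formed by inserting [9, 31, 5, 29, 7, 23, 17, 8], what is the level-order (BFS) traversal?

Tree insertion order: [9, 31, 5, 29, 7, 23, 17, 8]
Tree (level-order array): [9, 5, 31, None, 7, 29, None, None, 8, 23, None, None, None, 17]
BFS from the root, enqueuing left then right child of each popped node:
  queue [9] -> pop 9, enqueue [5, 31], visited so far: [9]
  queue [5, 31] -> pop 5, enqueue [7], visited so far: [9, 5]
  queue [31, 7] -> pop 31, enqueue [29], visited so far: [9, 5, 31]
  queue [7, 29] -> pop 7, enqueue [8], visited so far: [9, 5, 31, 7]
  queue [29, 8] -> pop 29, enqueue [23], visited so far: [9, 5, 31, 7, 29]
  queue [8, 23] -> pop 8, enqueue [none], visited so far: [9, 5, 31, 7, 29, 8]
  queue [23] -> pop 23, enqueue [17], visited so far: [9, 5, 31, 7, 29, 8, 23]
  queue [17] -> pop 17, enqueue [none], visited so far: [9, 5, 31, 7, 29, 8, 23, 17]
Result: [9, 5, 31, 7, 29, 8, 23, 17]


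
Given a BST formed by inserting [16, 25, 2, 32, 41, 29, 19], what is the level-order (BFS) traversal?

Tree insertion order: [16, 25, 2, 32, 41, 29, 19]
Tree (level-order array): [16, 2, 25, None, None, 19, 32, None, None, 29, 41]
BFS from the root, enqueuing left then right child of each popped node:
  queue [16] -> pop 16, enqueue [2, 25], visited so far: [16]
  queue [2, 25] -> pop 2, enqueue [none], visited so far: [16, 2]
  queue [25] -> pop 25, enqueue [19, 32], visited so far: [16, 2, 25]
  queue [19, 32] -> pop 19, enqueue [none], visited so far: [16, 2, 25, 19]
  queue [32] -> pop 32, enqueue [29, 41], visited so far: [16, 2, 25, 19, 32]
  queue [29, 41] -> pop 29, enqueue [none], visited so far: [16, 2, 25, 19, 32, 29]
  queue [41] -> pop 41, enqueue [none], visited so far: [16, 2, 25, 19, 32, 29, 41]
Result: [16, 2, 25, 19, 32, 29, 41]


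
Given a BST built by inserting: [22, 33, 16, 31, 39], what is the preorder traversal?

Tree insertion order: [22, 33, 16, 31, 39]
Tree (level-order array): [22, 16, 33, None, None, 31, 39]
Preorder traversal: [22, 16, 33, 31, 39]


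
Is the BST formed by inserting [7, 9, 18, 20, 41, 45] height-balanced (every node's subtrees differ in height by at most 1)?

Tree (level-order array): [7, None, 9, None, 18, None, 20, None, 41, None, 45]
Definition: a tree is height-balanced if, at every node, |h(left) - h(right)| <= 1 (empty subtree has height -1).
Bottom-up per-node check:
  node 45: h_left=-1, h_right=-1, diff=0 [OK], height=0
  node 41: h_left=-1, h_right=0, diff=1 [OK], height=1
  node 20: h_left=-1, h_right=1, diff=2 [FAIL (|-1-1|=2 > 1)], height=2
  node 18: h_left=-1, h_right=2, diff=3 [FAIL (|-1-2|=3 > 1)], height=3
  node 9: h_left=-1, h_right=3, diff=4 [FAIL (|-1-3|=4 > 1)], height=4
  node 7: h_left=-1, h_right=4, diff=5 [FAIL (|-1-4|=5 > 1)], height=5
Node 20 violates the condition: |-1 - 1| = 2 > 1.
Result: Not balanced
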